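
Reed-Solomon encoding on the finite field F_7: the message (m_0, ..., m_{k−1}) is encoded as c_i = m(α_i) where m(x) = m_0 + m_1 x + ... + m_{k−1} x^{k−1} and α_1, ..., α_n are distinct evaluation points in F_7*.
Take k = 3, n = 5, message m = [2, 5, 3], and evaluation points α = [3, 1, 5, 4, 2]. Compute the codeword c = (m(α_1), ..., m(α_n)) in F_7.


c = [2, 3, 4, 0, 3]

Message polynomial: m(x) = 2 + 5·x + 3·x^2 (mod 7).
For each evaluation point α_i, compute m(α_i) mod 7:
  α_1 = 3: Horner steps 3 → 0 → 2, so m(3) = 2.
  α_2 = 1: Horner steps 3 → 1 → 3, so m(1) = 3.
  α_3 = 5: Horner steps 3 → 6 → 4, so m(5) = 4.
  α_4 = 4: Horner steps 3 → 3 → 0, so m(4) = 0.
  α_5 = 2: Horner steps 3 → 4 → 3, so m(2) = 3.
Codeword c = [2, 3, 4, 0, 3] ∈ F_7^5.


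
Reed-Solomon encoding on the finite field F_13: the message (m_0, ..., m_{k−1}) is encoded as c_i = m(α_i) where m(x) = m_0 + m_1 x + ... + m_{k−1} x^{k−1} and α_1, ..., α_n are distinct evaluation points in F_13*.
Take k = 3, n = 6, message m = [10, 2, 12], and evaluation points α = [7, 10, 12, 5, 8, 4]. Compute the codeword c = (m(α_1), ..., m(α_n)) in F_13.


c = [1, 8, 7, 8, 1, 2]

Message polynomial: m(x) = 10 + 2·x + 12·x^2 (mod 13).
For each evaluation point α_i, compute m(α_i) mod 13:
  α_1 = 7: Horner steps 12 → 8 → 1, so m(7) = 1.
  α_2 = 10: Horner steps 12 → 5 → 8, so m(10) = 8.
  α_3 = 12: Horner steps 12 → 3 → 7, so m(12) = 7.
  α_4 = 5: Horner steps 12 → 10 → 8, so m(5) = 8.
  α_5 = 8: Horner steps 12 → 7 → 1, so m(8) = 1.
  α_6 = 4: Horner steps 12 → 11 → 2, so m(4) = 2.
Codeword c = [1, 8, 7, 8, 1, 2] ∈ F_13^6.


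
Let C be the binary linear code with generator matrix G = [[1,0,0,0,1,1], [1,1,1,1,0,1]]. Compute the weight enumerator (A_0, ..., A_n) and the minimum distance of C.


Weight distribution: A_0 = 1, A_3 = 1, A_4 = 1, A_5 = 1. Minimum distance d = 3.

Enumerate all 2^2 = 4 messages m ∈ F_2^2.
For each, compute codeword c = mG in F_2^6, then tally its weight.
  m = 00 → c = 000000, weight = 0.
  m = 10 → c = 100011, weight = 3.
  m = 01 → c = 111101, weight = 5.
  m = 11 → c = 011110, weight = 4.
Tally weights:
  weight 0: 1 codewords.
  weight 3: 1 codewords.
  weight 4: 1 codewords.
  weight 5: 1 codewords.
Minimum distance d = smallest w > 0 with A_w > 0 = 3.
Sanity: Σ A_w = 4 = 2^2 = 4 ✓.


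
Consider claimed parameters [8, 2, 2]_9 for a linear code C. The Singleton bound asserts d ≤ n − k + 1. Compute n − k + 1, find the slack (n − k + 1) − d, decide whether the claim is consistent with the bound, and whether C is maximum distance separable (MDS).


Singleton RHS = n − k + 1 = 7, slack = 5, bound satisfied, not MDS.

Singleton bound: d ≤ n − k + 1.
Here n = 8, k = 2, so n − k + 1 = 7.
Given d = 2, check d ≤ 7: YES.
Slack = (n − k + 1) − d = 5.
The code is NOT MDS (slack = 5 > 0).
Description: the claimed parameters are [8, 2, 2]_9; such a code would be non-MDS.


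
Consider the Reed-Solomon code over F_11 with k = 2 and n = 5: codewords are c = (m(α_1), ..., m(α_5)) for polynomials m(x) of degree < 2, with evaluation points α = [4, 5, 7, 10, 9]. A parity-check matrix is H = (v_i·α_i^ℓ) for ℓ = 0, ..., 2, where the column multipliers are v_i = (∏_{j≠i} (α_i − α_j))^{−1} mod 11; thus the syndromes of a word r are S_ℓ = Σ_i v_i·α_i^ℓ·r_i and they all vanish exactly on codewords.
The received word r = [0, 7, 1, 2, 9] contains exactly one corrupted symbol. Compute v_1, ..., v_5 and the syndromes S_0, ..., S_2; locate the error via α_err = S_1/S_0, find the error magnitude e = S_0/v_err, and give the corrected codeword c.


S = (9, 1, 5), error at position 2, error magnitude e = 3, c = [0, 4, 1, 2, 9].

Step 1: column multipliers v_i = (∏_{j≠i}(α_i − α_j))^{−1} mod 11.
  i = 1 (α = 4): (4−5)(4−7)(4−10)(4−9) = (−1)·(−3)·(−6)·(−5) = 90 ≡ 2, so v_1 = 2^{−1} = 6 (mod 11).
  i = 2 (α = 5): (5−4)(5−7)(5−10)(5−9) = 1·(−2)·(−5)·(−4) = −40 ≡ 4, so v_2 = 4^{−1} = 3 (mod 11).
  i = 3 (α = 7): (7−4)(7−5)(7−10)(7−9) = 3·2·(−3)·(−2) = 36 ≡ 3, so v_3 = 3^{−1} = 4 (mod 11).
  i = 4 (α = 10): (10−4)(10−5)(10−7)(10−9) = 6·5·3·1 = 90 ≡ 2, so v_4 = 2^{−1} = 6 (mod 11).
  i = 5 (α = 9): (9−4)(9−5)(9−7)(9−10) = 5·4·2·(−1) = −40 ≡ 4, so v_5 = 4^{−1} = 3 (mod 11).
  v = [6, 3, 4, 6, 3].
Step 2: syndromes of r = [0, 7, 1, 2, 9] (all sums mod 11).
  S_0 = Σ v_i r_i = 6·0 + 3·7 + 4·1 + 6·2 + 3·9 = 64 ≡ 9.
  S_1 = Σ v_i α_i r_i = 6·4·0 + 3·5·7 + 4·7·1 + 6·10·2 + 3·9·9 = 496 ≡ 1.
  α_i^2 mod 11 = [5, 3, 5, 1, 4].
  S_2 = Σ v_i α_i^2 r_i = 6·5·0 + 3·3·7 + 4·5·1 + 6·1·2 + 3·4·9 = 203 ≡ 5.
  S = (9, 1, 5) ≠ 0, so r is not a codeword (an error is present).
Step 3: locate the error. For a single error e at position i, S_ℓ = v_i·e·α_i^ℓ, so α_err = S_1/S_0.
  S_0^{−1} = 9^{−1} = 5 (mod 11), so α_err = 1·5 = 5 ≡ 5 = α_2. Error position i = 2.
  Consistency check: S_2/S_1 = 5·1 = 5 ≡ 5 = α_err ✓ (single-error assumption holds).
Step 4: error magnitude e = S_0/v_2 = S_0·∏_{j≠2}(α_2 − α_j) = 9·4 = 36 ≡ 3 (mod 11).
Step 5: correct position 2: c_2 = r_2 − e = 7 − 3 ≡ 4 (mod 11). Hence c = [0, 4, 1, 2, 9].
  Check: interpolating c through the α_i gives m(x) = 6 + 4·x (degree < 2) with m(α_i) = c_i for every i, so c is indeed a codeword.


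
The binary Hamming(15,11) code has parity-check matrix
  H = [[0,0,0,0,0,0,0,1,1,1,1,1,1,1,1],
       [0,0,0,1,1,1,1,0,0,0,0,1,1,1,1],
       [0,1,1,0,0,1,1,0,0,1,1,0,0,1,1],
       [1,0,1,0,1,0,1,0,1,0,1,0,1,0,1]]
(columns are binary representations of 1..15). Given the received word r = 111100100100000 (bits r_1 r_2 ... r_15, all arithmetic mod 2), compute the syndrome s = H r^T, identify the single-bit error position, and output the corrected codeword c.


s = (1, 0, 0, 1)^T, error position = 9, corrected codeword c = 111100101100000

Compute s = H r^T mod 2 one row at a time:
  s_1 = 0 + 0 + 1 + 0 + 0 + 0 + 0 + 0 = 1 ≡ 1 (mod 2).
  s_2 = 1 + 0 + 0 + 1 + 0 + 0 + 0 + 0 = 2 ≡ 0 (mod 2).
  s_3 = 1 + 1 + 0 + 1 + 1 + 0 + 0 + 0 = 4 ≡ 0 (mod 2).
  s_4 = 1 + 1 + 0 + 1 + 0 + 0 + 0 + 0 = 3 ≡ 1 (mod 2).
s = (1, 0, 0, 1)^T — this equals column 9 of H (binary 1001), so error is at position 9.
Correct: flip bit 9 of r = 111100100100000 to get c = 111100101100000.


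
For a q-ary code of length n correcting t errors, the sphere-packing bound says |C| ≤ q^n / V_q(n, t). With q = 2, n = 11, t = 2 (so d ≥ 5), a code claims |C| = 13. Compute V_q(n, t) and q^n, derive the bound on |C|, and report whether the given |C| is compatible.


V_q(n, t) = 67, q^n = 2048, Hamming bound = 30, |C| = 13 ≤ bound (satisfied).

Step 1: Compute V_q(n, t) = Σ_{j=0}^2 C(n, j) (q−1)^j.
  j = 0: C(11,0)·(1)^0 = 1·1 = 1.
  j = 1: C(11,1)·(1)^1 = 11·1 = 11.
  j = 2: C(11,2)·(1)^2 = 55·1 = 55.
  V_q(n, t) = 1 + 11 + 55 = 67.
Step 2: q^n = 2^11 = 2048.
Step 3: Hamming bound ⌊q^n / V_q(n,t)⌋ = ⌊2048/67⌋ = 30.
Step 4: Compare |C| = 13 to 30: satisfied.
The claimed |C| lies below the Hamming bound.


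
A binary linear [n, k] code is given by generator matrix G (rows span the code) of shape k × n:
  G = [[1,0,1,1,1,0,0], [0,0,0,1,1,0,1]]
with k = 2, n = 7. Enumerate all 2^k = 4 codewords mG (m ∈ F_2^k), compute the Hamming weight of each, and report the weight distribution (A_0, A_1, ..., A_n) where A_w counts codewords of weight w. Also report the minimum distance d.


Weight distribution: A_0 = 1, A_3 = 2, A_4 = 1. Minimum distance d = 3.

Enumerate all 2^2 = 4 messages m ∈ F_2^2.
For each, compute codeword c = mG in F_2^7, then tally its weight.
  m = 00 → c = 0000000, weight = 0.
  m = 10 → c = 1011100, weight = 4.
  m = 01 → c = 0001101, weight = 3.
  m = 11 → c = 1010001, weight = 3.
Tally weights:
  weight 0: 1 codewords.
  weight 3: 2 codewords.
  weight 4: 1 codewords.
Minimum distance d = smallest w > 0 with A_w > 0 = 3.
Sanity: Σ A_w = 4 = 2^2 = 4 ✓.


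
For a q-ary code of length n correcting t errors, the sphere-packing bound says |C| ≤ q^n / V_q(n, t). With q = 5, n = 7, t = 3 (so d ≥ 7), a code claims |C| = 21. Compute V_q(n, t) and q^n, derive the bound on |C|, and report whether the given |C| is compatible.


V_q(n, t) = 2605, q^n = 78125, Hamming bound = 29, |C| = 21 ≤ bound (satisfied).

Step 1: Compute V_q(n, t) = Σ_{j=0}^3 C(n, j) (q−1)^j.
  j = 0: C(7,0)·(4)^0 = 1·1 = 1.
  j = 1: C(7,1)·(4)^1 = 7·4 = 28.
  j = 2: C(7,2)·(4)^2 = 21·16 = 336.
  j = 3: C(7,3)·(4)^3 = 35·64 = 2240.
  V_q(n, t) = 1 + 28 + 336 + 2240 = 2605.
Step 2: q^n = 5^7 = 78125.
Step 3: Hamming bound ⌊q^n / V_q(n,t)⌋ = ⌊78125/2605⌋ = 29.
Step 4: Compare |C| = 21 to 29: satisfied.
The claimed |C| lies below the Hamming bound.


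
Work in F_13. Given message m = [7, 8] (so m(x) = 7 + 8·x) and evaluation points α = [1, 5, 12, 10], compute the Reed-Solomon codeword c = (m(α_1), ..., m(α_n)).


c = [2, 8, 12, 9]

Message polynomial: m(x) = 7 + 8·x (mod 13).
For each evaluation point α_i, compute m(α_i) mod 13:
  α_1 = 1: Horner steps 8 → 2, so m(1) = 2.
  α_2 = 5: Horner steps 8 → 8, so m(5) = 8.
  α_3 = 12: Horner steps 8 → 12, so m(12) = 12.
  α_4 = 10: Horner steps 8 → 9, so m(10) = 9.
Codeword c = [2, 8, 12, 9] ∈ F_13^4.


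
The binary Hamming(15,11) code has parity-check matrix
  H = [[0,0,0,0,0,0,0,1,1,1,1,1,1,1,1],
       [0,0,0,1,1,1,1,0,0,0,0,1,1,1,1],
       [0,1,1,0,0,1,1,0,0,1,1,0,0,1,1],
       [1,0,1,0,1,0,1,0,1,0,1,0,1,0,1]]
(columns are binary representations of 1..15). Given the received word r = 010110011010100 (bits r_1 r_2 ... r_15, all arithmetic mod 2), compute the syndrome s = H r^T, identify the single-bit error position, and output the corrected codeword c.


s = (0, 1, 0, 0)^T, error position = 4, corrected codeword c = 010010011010100

Compute s = H r^T mod 2 one row at a time:
  s_1 = 1 + 1 + 0 + 1 + 0 + 1 + 0 + 0 = 4 ≡ 0 (mod 2).
  s_2 = 1 + 1 + 0 + 0 + 0 + 1 + 0 + 0 = 3 ≡ 1 (mod 2).
  s_3 = 1 + 0 + 0 + 0 + 0 + 1 + 0 + 0 = 2 ≡ 0 (mod 2).
  s_4 = 0 + 0 + 1 + 0 + 1 + 1 + 1 + 0 = 4 ≡ 0 (mod 2).
s = (0, 1, 0, 0)^T — this equals column 4 of H (binary 0100), so error is at position 4.
Correct: flip bit 4 of r = 010110011010100 to get c = 010010011010100.


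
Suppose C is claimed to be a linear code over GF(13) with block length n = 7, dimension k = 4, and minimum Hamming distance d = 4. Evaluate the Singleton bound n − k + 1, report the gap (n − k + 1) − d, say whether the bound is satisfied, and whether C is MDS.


Singleton RHS = n − k + 1 = 4, slack = 0, bound satisfied, MDS.

Singleton bound: d ≤ n − k + 1.
Here n = 7, k = 4, so n − k + 1 = 4.
Given d = 4, check d ≤ 4: YES.
Slack = (n − k + 1) − d = 0.
The code is MDS (slack = 0).
Description: the claimed parameters are [7, 4, 4]_13; such a code would be MDS (meets Singleton bound).


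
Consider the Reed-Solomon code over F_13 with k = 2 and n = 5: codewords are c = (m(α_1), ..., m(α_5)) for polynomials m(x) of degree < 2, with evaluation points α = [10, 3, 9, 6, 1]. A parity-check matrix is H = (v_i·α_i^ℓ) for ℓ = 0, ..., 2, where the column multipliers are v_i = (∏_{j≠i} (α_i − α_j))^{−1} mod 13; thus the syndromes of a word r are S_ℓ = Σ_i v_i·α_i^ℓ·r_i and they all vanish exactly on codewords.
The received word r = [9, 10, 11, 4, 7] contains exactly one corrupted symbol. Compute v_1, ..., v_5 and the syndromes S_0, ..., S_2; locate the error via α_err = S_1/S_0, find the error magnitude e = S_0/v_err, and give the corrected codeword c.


S = (9, 9, 9), error at position 5, error magnitude e = 6, c = [9, 10, 11, 4, 1].

Step 1: column multipliers v_i = (∏_{j≠i}(α_i − α_j))^{−1} mod 13.
  i = 1 (α = 10): (10−3)(10−9)(10−6)(10−1) = 7·1·4·9 = 252 ≡ 5, so v_1 = 5^{−1} = 8 (mod 13).
  i = 2 (α = 3): (3−10)(3−9)(3−6)(3−1) = (−7)·(−6)·(−3)·2 = −252 ≡ 8, so v_2 = 8^{−1} = 5 (mod 13).
  i = 3 (α = 9): (9−10)(9−3)(9−6)(9−1) = (−1)·6·3·8 = −144 ≡ 12, so v_3 = 12^{−1} = 12 (mod 13).
  i = 4 (α = 6): (6−10)(6−3)(6−9)(6−1) = (−4)·3·(−3)·5 = 180 ≡ 11, so v_4 = 11^{−1} = 6 (mod 13).
  i = 5 (α = 1): (1−10)(1−3)(1−9)(1−6) = (−9)·(−2)·(−8)·(−5) = 720 ≡ 5, so v_5 = 5^{−1} = 8 (mod 13).
  v = [8, 5, 12, 6, 8].
Step 2: syndromes of r = [9, 10, 11, 4, 7] (all sums mod 13).
  S_0 = Σ v_i r_i = 8·9 + 5·10 + 12·11 + 6·4 + 8·7 = 334 ≡ 9.
  S_1 = Σ v_i α_i r_i = 8·10·9 + 5·3·10 + 12·9·11 + 6·6·4 + 8·1·7 = 2258 ≡ 9.
  α_i^2 mod 13 = [9, 9, 3, 10, 1].
  S_2 = Σ v_i α_i^2 r_i = 8·9·9 + 5·9·10 + 12·3·11 + 6·10·4 + 8·1·7 = 1790 ≡ 9.
  S = (9, 9, 9) ≠ 0, so r is not a codeword (an error is present).
Step 3: locate the error. For a single error e at position i, S_ℓ = v_i·e·α_i^ℓ, so α_err = S_1/S_0.
  S_0^{−1} = 9^{−1} = 3 (mod 13), so α_err = 9·3 = 27 ≡ 1 = α_5. Error position i = 5.
  Consistency check: S_2/S_1 = 9·3 = 27 ≡ 1 = α_err ✓ (single-error assumption holds).
Step 4: error magnitude e = S_0/v_5 = S_0·∏_{j≠5}(α_5 − α_j) = 9·5 = 45 ≡ 6 (mod 13).
Step 5: correct position 5: c_5 = r_5 − e = 7 − 6 ≡ 1 (mod 13). Hence c = [9, 10, 11, 4, 1].
  Check: interpolating c through the α_i gives m(x) = 3 + 11·x (degree < 2) with m(α_i) = c_i for every i, so c is indeed a codeword.


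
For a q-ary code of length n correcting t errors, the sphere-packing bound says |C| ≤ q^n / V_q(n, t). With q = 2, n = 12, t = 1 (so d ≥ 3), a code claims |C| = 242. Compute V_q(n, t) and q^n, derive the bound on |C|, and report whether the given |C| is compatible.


V_q(n, t) = 13, q^n = 4096, Hamming bound = 315, |C| = 242 ≤ bound (satisfied).

Step 1: Compute V_q(n, t) = Σ_{j=0}^1 C(n, j) (q−1)^j.
  j = 0: C(12,0)·(1)^0 = 1·1 = 1.
  j = 1: C(12,1)·(1)^1 = 12·1 = 12.
  V_q(n, t) = 1 + 12 = 13.
Step 2: q^n = 2^12 = 4096.
Step 3: Hamming bound ⌊q^n / V_q(n,t)⌋ = ⌊4096/13⌋ = 315.
Step 4: Compare |C| = 242 to 315: satisfied.
The claimed |C| lies below the Hamming bound.


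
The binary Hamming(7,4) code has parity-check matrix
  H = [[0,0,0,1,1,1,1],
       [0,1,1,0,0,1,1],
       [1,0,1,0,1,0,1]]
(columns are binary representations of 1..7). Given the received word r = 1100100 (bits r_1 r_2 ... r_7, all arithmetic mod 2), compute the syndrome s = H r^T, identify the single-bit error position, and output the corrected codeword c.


s = (1, 1, 0)^T, error position = 6, corrected codeword c = 1100110

Compute s = H r^T mod 2 one row at a time:
  s_1 = 0 + 1 + 0 + 0 = 1 ≡ 1 (mod 2).
  s_2 = 1 + 0 + 0 + 0 = 1 ≡ 1 (mod 2).
  s_3 = 1 + 0 + 1 + 0 = 2 ≡ 0 (mod 2).
s = (1, 1, 0)^T — this equals column 6 of H (binary 110), so error is at position 6.
Correct: flip bit 6 of r = 1100100 to get c = 1100110.


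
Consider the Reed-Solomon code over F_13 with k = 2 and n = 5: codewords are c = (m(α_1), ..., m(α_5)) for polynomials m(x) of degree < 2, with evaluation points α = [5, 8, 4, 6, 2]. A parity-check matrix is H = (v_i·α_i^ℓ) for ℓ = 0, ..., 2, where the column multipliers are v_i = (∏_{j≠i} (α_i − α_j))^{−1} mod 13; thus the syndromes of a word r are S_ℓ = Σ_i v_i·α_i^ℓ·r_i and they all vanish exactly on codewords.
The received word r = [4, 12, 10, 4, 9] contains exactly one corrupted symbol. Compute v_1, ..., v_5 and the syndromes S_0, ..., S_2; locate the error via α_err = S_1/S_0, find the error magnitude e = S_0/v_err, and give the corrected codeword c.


S = (11, 1, 6), error at position 4, error magnitude e = 6, c = [4, 12, 10, 11, 9].

Step 1: column multipliers v_i = (∏_{j≠i}(α_i − α_j))^{−1} mod 13.
  i = 1 (α = 5): (5−8)(5−4)(5−6)(5−2) = (−3)·1·(−1)·3 = 9 ≡ 9, so v_1 = 9^{−1} = 3 (mod 13).
  i = 2 (α = 8): (8−5)(8−4)(8−6)(8−2) = 3·4·2·6 = 144 ≡ 1, so v_2 = 1^{−1} = 1 (mod 13).
  i = 3 (α = 4): (4−5)(4−8)(4−6)(4−2) = (−1)·(−4)·(−2)·2 = −16 ≡ 10, so v_3 = 10^{−1} = 4 (mod 13).
  i = 4 (α = 6): (6−5)(6−8)(6−4)(6−2) = 1·(−2)·2·4 = −16 ≡ 10, so v_4 = 10^{−1} = 4 (mod 13).
  i = 5 (α = 2): (2−5)(2−8)(2−4)(2−6) = (−3)·(−6)·(−2)·(−4) = 144 ≡ 1, so v_5 = 1^{−1} = 1 (mod 13).
  v = [3, 1, 4, 4, 1].
Step 2: syndromes of r = [4, 12, 10, 4, 9] (all sums mod 13).
  S_0 = Σ v_i r_i = 3·4 + 1·12 + 4·10 + 4·4 + 1·9 = 89 ≡ 11.
  S_1 = Σ v_i α_i r_i = 3·5·4 + 1·8·12 + 4·4·10 + 4·6·4 + 1·2·9 = 430 ≡ 1.
  α_i^2 mod 13 = [12, 12, 3, 10, 4].
  S_2 = Σ v_i α_i^2 r_i = 3·12·4 + 1·12·12 + 4·3·10 + 4·10·4 + 1·4·9 = 604 ≡ 6.
  S = (11, 1, 6) ≠ 0, so r is not a codeword (an error is present).
Step 3: locate the error. For a single error e at position i, S_ℓ = v_i·e·α_i^ℓ, so α_err = S_1/S_0.
  S_0^{−1} = 11^{−1} = 6 (mod 13), so α_err = 1·6 = 6 ≡ 6 = α_4. Error position i = 4.
  Consistency check: S_2/S_1 = 6·1 = 6 ≡ 6 = α_err ✓ (single-error assumption holds).
Step 4: error magnitude e = S_0/v_4 = S_0·∏_{j≠4}(α_4 − α_j) = 11·10 = 110 ≡ 6 (mod 13).
Step 5: correct position 4: c_4 = r_4 − e = 4 − 6 ≡ 11 (mod 13). Hence c = [4, 12, 10, 11, 9].
  Check: interpolating c through the α_i gives m(x) = 8 + 7·x (degree < 2) with m(α_i) = c_i for every i, so c is indeed a codeword.


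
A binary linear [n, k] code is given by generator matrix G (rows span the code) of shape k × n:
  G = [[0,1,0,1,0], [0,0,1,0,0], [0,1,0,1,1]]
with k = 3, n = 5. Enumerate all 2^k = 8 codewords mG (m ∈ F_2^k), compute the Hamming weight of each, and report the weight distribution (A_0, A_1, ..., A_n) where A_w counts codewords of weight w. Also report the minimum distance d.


Weight distribution: A_0 = 1, A_1 = 2, A_2 = 2, A_3 = 2, A_4 = 1. Minimum distance d = 1.

Enumerate all 2^3 = 8 messages m ∈ F_2^3.
For each, compute codeword c = mG in F_2^5, then tally its weight.
  m = 000 → c = 00000, weight = 0.
  m = 100 → c = 01010, weight = 2.
  m = 010 → c = 00100, weight = 1.
  m = 110 → c = 01110, weight = 3.
  m = 001 → c = 01011, weight = 3.
  m = 101 → c = 00001, weight = 1.
  m = 011 → c = 01111, weight = 4.
  m = 111 → c = 00101, weight = 2.
Tally weights:
  weight 0: 1 codewords.
  weight 1: 2 codewords.
  weight 2: 2 codewords.
  weight 3: 2 codewords.
  weight 4: 1 codewords.
Minimum distance d = smallest w > 0 with A_w > 0 = 1.
Sanity: Σ A_w = 8 = 2^3 = 8 ✓.


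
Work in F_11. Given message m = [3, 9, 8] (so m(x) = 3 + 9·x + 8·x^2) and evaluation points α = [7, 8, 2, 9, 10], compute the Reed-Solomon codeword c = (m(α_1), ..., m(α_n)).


c = [7, 4, 9, 6, 2]

Message polynomial: m(x) = 3 + 9·x + 8·x^2 (mod 11).
For each evaluation point α_i, compute m(α_i) mod 11:
  α_1 = 7: Horner steps 8 → 10 → 7, so m(7) = 7.
  α_2 = 8: Horner steps 8 → 7 → 4, so m(8) = 4.
  α_3 = 2: Horner steps 8 → 3 → 9, so m(2) = 9.
  α_4 = 9: Horner steps 8 → 4 → 6, so m(9) = 6.
  α_5 = 10: Horner steps 8 → 1 → 2, so m(10) = 2.
Codeword c = [7, 4, 9, 6, 2] ∈ F_11^5.


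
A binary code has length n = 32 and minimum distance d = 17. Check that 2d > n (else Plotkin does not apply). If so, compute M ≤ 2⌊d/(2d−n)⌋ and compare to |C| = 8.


Plotkin bound M ≤ 16; given |C| = 8 ≤ bound (satisfied).

Check applicability: 2d = 34, n = 32.
2d − n = 2 > 0, so Plotkin applies.
Compute d/(2d−n) = 17/2 ≈ 8.5000.
⌊d/(2d−n)⌋ = 8.
Plotkin bound: M ≤ 2·8 = 16.
Given |C| = 8, check: satisfied.
This |C| is below the Plotkin bound.


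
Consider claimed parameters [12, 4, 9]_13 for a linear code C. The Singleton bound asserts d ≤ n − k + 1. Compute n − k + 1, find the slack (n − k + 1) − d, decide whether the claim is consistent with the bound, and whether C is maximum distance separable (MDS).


Singleton RHS = n − k + 1 = 9, slack = 0, bound satisfied, MDS.

Singleton bound: d ≤ n − k + 1.
Here n = 12, k = 4, so n − k + 1 = 9.
Given d = 9, check d ≤ 9: YES.
Slack = (n − k + 1) − d = 0.
The code is MDS (slack = 0).
Description: the claimed parameters are [12, 4, 9]_13; such a code would be MDS (meets Singleton bound).


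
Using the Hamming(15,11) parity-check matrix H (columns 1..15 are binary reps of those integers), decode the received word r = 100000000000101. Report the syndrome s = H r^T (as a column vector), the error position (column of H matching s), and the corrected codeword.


s = (0, 0, 1, 1)^T, error position = 3, corrected codeword c = 101000000000101

Compute s = H r^T mod 2 one row at a time:
  s_1 = 0 + 0 + 0 + 0 + 0 + 1 + 0 + 1 = 2 ≡ 0 (mod 2).
  s_2 = 0 + 0 + 0 + 0 + 0 + 1 + 0 + 1 = 2 ≡ 0 (mod 2).
  s_3 = 0 + 0 + 0 + 0 + 0 + 0 + 0 + 1 = 1 ≡ 1 (mod 2).
  s_4 = 1 + 0 + 0 + 0 + 0 + 0 + 1 + 1 = 3 ≡ 1 (mod 2).
s = (0, 0, 1, 1)^T — this equals column 3 of H (binary 0011), so error is at position 3.
Correct: flip bit 3 of r = 100000000000101 to get c = 101000000000101.


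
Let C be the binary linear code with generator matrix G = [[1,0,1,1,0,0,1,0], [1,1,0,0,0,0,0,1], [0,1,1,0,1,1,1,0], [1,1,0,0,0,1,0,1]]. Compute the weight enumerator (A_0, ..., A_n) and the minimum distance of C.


Weight distribution: A_0 = 1, A_1 = 1, A_3 = 2, A_4 = 5, A_5 = 5, A_6 = 2. Minimum distance d = 1.

Enumerate all 2^4 = 16 messages m ∈ F_2^4.
For each, compute codeword c = mG in F_2^8, then tally its weight.
  m = 0000 → c = 00000000, weight = 0.
  m = 1000 → c = 10110010, weight = 4.
  m = 0100 → c = 11000001, weight = 3.
  m = 1100 → c = 01110011, weight = 5.
  m = 0010 → c = 01101110, weight = 5.
  m = 1010 → c = 11011100, weight = 5.
  m = 0110 → c = 10101111, weight = 6.
  m = 1110 → c = 00011101, weight = 4.
  m = 0001 → c = 11000101, weight = 4.
  m = 1001 → c = 01110111, weight = 6.
  m = 0101 → c = 00000100, weight = 1.
  m = 1101 → c = 10110110, weight = 5.
  m = 0011 → c = 10101011, weight = 5.
  m = 1011 → c = 00011001, weight = 3.
  m = 0111 → c = 01101010, weight = 4.
  m = 1111 → c = 11011000, weight = 4.
Tally weights:
  weight 0: 1 codewords.
  weight 1: 1 codewords.
  weight 3: 2 codewords.
  weight 4: 5 codewords.
  weight 5: 5 codewords.
  weight 6: 2 codewords.
Minimum distance d = smallest w > 0 with A_w > 0 = 1.
Sanity: Σ A_w = 16 = 2^4 = 16 ✓.


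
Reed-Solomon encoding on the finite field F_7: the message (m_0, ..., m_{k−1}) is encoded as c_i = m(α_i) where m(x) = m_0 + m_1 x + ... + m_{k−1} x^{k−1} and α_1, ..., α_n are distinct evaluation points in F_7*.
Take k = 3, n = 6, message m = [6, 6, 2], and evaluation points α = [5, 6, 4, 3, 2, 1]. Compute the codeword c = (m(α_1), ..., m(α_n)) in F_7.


c = [2, 2, 6, 0, 5, 0]

Message polynomial: m(x) = 6 + 6·x + 2·x^2 (mod 7).
For each evaluation point α_i, compute m(α_i) mod 7:
  α_1 = 5: Horner steps 2 → 2 → 2, so m(5) = 2.
  α_2 = 6: Horner steps 2 → 4 → 2, so m(6) = 2.
  α_3 = 4: Horner steps 2 → 0 → 6, so m(4) = 6.
  α_4 = 3: Horner steps 2 → 5 → 0, so m(3) = 0.
  α_5 = 2: Horner steps 2 → 3 → 5, so m(2) = 5.
  α_6 = 1: Horner steps 2 → 1 → 0, so m(1) = 0.
Codeword c = [2, 2, 6, 0, 5, 0] ∈ F_7^6.


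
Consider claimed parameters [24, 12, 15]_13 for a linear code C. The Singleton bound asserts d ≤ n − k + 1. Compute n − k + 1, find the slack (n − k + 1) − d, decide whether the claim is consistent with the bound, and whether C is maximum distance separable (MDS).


Singleton RHS = n − k + 1 = 13, slack = -2, bound violated (no such code; not MDS).

Singleton bound: d ≤ n − k + 1.
Here n = 24, k = 12, so n − k + 1 = 13.
Given d = 15, check d ≤ 13: NO.
Slack = (n − k + 1) − d = -2.
The slack is negative: d = 15 exceeds n − k + 1 = 13 by 2, so the Singleton bound is violated and no linear [24, 12, 15]_13 code can exist. In particular it is not MDS (MDS requires d = n − k + 1 exactly).
Description: the claimed parameters are [24, 12, 15]_13; such a code would be impossible (violates the Singleton bound).


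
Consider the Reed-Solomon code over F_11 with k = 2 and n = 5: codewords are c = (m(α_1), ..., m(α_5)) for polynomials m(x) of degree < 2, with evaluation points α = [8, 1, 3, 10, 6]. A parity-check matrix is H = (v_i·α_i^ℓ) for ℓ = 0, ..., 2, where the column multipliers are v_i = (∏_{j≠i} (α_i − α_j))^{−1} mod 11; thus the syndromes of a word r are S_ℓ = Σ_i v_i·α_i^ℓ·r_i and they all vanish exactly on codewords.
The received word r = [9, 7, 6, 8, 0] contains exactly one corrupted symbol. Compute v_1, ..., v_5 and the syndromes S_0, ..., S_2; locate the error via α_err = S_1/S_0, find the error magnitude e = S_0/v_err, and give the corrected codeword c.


S = (10, 5, 8), error at position 5, error magnitude e = 1, c = [9, 7, 6, 8, 10].

Step 1: column multipliers v_i = (∏_{j≠i}(α_i − α_j))^{−1} mod 11.
  i = 1 (α = 8): (8−1)(8−3)(8−10)(8−6) = 7·5·(−2)·2 = −140 ≡ 3, so v_1 = 3^{−1} = 4 (mod 11).
  i = 2 (α = 1): (1−8)(1−3)(1−10)(1−6) = (−7)·(−2)·(−9)·(−5) = 630 ≡ 3, so v_2 = 3^{−1} = 4 (mod 11).
  i = 3 (α = 3): (3−8)(3−1)(3−10)(3−6) = (−5)·2·(−7)·(−3) = −210 ≡ 10, so v_3 = 10^{−1} = 10 (mod 11).
  i = 4 (α = 10): (10−8)(10−1)(10−3)(10−6) = 2·9·7·4 = 504 ≡ 9, so v_4 = 9^{−1} = 5 (mod 11).
  i = 5 (α = 6): (6−8)(6−1)(6−3)(6−10) = (−2)·5·3·(−4) = 120 ≡ 10, so v_5 = 10^{−1} = 10 (mod 11).
  v = [4, 4, 10, 5, 10].
Step 2: syndromes of r = [9, 7, 6, 8, 0] (all sums mod 11).
  S_0 = Σ v_i r_i = 4·9 + 4·7 + 10·6 + 5·8 + 10·0 = 164 ≡ 10.
  S_1 = Σ v_i α_i r_i = 4·8·9 + 4·1·7 + 10·3·6 + 5·10·8 + 10·6·0 = 896 ≡ 5.
  α_i^2 mod 11 = [9, 1, 9, 1, 3].
  S_2 = Σ v_i α_i^2 r_i = 4·9·9 + 4·1·7 + 10·9·6 + 5·1·8 + 10·3·0 = 932 ≡ 8.
  S = (10, 5, 8) ≠ 0, so r is not a codeword (an error is present).
Step 3: locate the error. For a single error e at position i, S_ℓ = v_i·e·α_i^ℓ, so α_err = S_1/S_0.
  S_0^{−1} = 10^{−1} = 10 (mod 11), so α_err = 5·10 = 50 ≡ 6 = α_5. Error position i = 5.
  Consistency check: S_2/S_1 = 8·9 = 72 ≡ 6 = α_err ✓ (single-error assumption holds).
Step 4: error magnitude e = S_0/v_5 = S_0·∏_{j≠5}(α_5 − α_j) = 10·10 = 100 ≡ 1 (mod 11).
Step 5: correct position 5: c_5 = r_5 − e = 0 − 1 ≡ 10 (mod 11). Hence c = [9, 7, 6, 8, 10].
  Check: interpolating c through the α_i gives m(x) = 2 + 5·x (degree < 2) with m(α_i) = c_i for every i, so c is indeed a codeword.


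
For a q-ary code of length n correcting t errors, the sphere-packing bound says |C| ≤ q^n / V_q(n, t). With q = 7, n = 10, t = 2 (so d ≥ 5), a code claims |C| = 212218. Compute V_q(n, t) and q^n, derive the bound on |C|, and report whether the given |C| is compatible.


V_q(n, t) = 1681, q^n = 282475249, Hamming bound = 168040, |C| = 212218 > bound (violated).

Step 1: Compute V_q(n, t) = Σ_{j=0}^2 C(n, j) (q−1)^j.
  j = 0: C(10,0)·(6)^0 = 1·1 = 1.
  j = 1: C(10,1)·(6)^1 = 10·6 = 60.
  j = 2: C(10,2)·(6)^2 = 45·36 = 1620.
  V_q(n, t) = 1 + 60 + 1620 = 1681.
Step 2: q^n = 7^10 = 282475249.
Step 3: Hamming bound ⌊q^n / V_q(n,t)⌋ = ⌊282475249/1681⌋ = 168040.
Step 4: Compare |C| = 212218 to 168040: violated.
The claimed |C| lies above the Hamming bound, so no 7-ary code of length 10 with d ≥ 5 can have 212218 codewords.


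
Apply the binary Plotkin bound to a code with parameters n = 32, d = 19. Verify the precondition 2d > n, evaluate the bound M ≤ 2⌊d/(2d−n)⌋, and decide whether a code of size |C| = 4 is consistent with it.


Plotkin bound M ≤ 6; given |C| = 4 ≤ bound (satisfied).

Check applicability: 2d = 38, n = 32.
2d − n = 6 > 0, so Plotkin applies.
Compute d/(2d−n) = 19/6 ≈ 3.1667.
⌊d/(2d−n)⌋ = 3.
Plotkin bound: M ≤ 2·3 = 6.
Given |C| = 4, check: satisfied.
This |C| is below the Plotkin bound.


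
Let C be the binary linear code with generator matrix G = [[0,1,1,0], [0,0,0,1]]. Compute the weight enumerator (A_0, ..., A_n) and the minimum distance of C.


Weight distribution: A_0 = 1, A_1 = 1, A_2 = 1, A_3 = 1. Minimum distance d = 1.

Enumerate all 2^2 = 4 messages m ∈ F_2^2.
For each, compute codeword c = mG in F_2^4, then tally its weight.
  m = 00 → c = 0000, weight = 0.
  m = 10 → c = 0110, weight = 2.
  m = 01 → c = 0001, weight = 1.
  m = 11 → c = 0111, weight = 3.
Tally weights:
  weight 0: 1 codewords.
  weight 1: 1 codewords.
  weight 2: 1 codewords.
  weight 3: 1 codewords.
Minimum distance d = smallest w > 0 with A_w > 0 = 1.
Sanity: Σ A_w = 4 = 2^2 = 4 ✓.


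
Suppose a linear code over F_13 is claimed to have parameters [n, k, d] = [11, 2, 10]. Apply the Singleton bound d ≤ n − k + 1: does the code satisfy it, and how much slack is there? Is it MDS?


Singleton RHS = n − k + 1 = 10, slack = 0, bound satisfied, MDS.

Singleton bound: d ≤ n − k + 1.
Here n = 11, k = 2, so n − k + 1 = 10.
Given d = 10, check d ≤ 10: YES.
Slack = (n − k + 1) − d = 0.
The code is MDS (slack = 0).
Description: the claimed parameters are [11, 2, 10]_13; such a code would be MDS (meets Singleton bound).


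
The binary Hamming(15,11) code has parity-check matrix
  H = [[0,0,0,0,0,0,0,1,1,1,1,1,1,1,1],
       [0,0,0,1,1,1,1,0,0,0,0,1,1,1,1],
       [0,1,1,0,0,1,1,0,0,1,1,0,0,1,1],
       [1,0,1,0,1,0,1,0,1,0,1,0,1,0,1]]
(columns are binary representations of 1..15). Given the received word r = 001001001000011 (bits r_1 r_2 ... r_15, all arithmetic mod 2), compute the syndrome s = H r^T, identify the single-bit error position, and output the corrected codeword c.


s = (1, 1, 0, 1)^T, error position = 13, corrected codeword c = 001001001000111

Compute s = H r^T mod 2 one row at a time:
  s_1 = 0 + 1 + 0 + 0 + 0 + 0 + 1 + 1 = 3 ≡ 1 (mod 2).
  s_2 = 0 + 0 + 1 + 0 + 0 + 0 + 1 + 1 = 3 ≡ 1 (mod 2).
  s_3 = 0 + 1 + 1 + 0 + 0 + 0 + 1 + 1 = 4 ≡ 0 (mod 2).
  s_4 = 0 + 1 + 0 + 0 + 1 + 0 + 0 + 1 = 3 ≡ 1 (mod 2).
s = (1, 1, 0, 1)^T — this equals column 13 of H (binary 1101), so error is at position 13.
Correct: flip bit 13 of r = 001001001000011 to get c = 001001001000111.


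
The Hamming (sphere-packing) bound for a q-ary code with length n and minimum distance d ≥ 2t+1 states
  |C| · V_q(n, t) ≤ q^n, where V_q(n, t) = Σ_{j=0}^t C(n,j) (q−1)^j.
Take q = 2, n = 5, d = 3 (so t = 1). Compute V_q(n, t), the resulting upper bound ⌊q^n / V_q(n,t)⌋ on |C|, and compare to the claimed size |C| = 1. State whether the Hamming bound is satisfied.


V_q(n, t) = 6, q^n = 32, Hamming bound = 5, |C| = 1 ≤ bound (satisfied).

Step 1: Compute V_q(n, t) = Σ_{j=0}^1 C(n, j) (q−1)^j.
  j = 0: C(5,0)·(1)^0 = 1·1 = 1.
  j = 1: C(5,1)·(1)^1 = 5·1 = 5.
  V_q(n, t) = 1 + 5 = 6.
Step 2: q^n = 2^5 = 32.
Step 3: Hamming bound ⌊q^n / V_q(n,t)⌋ = ⌊32/6⌋ = 5.
Step 4: Compare |C| = 1 to 5: satisfied.
The claimed |C| lies below the Hamming bound.


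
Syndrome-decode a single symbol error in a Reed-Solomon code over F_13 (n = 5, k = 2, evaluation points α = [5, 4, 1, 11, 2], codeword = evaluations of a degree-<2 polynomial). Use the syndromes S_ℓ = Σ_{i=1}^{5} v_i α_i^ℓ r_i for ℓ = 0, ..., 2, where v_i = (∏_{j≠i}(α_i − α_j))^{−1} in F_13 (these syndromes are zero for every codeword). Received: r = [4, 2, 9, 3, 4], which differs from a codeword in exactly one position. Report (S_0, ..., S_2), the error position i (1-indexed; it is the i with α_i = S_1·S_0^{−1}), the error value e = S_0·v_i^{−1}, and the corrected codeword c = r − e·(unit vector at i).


S = (10, 7, 1), error at position 5, error magnitude e = 6, c = [4, 2, 9, 3, 11].

Step 1: column multipliers v_i = (∏_{j≠i}(α_i − α_j))^{−1} mod 13.
  i = 1 (α = 5): (5−4)(5−1)(5−11)(5−2) = 1·4·(−6)·3 = −72 ≡ 6, so v_1 = 6^{−1} = 11 (mod 13).
  i = 2 (α = 4): (4−5)(4−1)(4−11)(4−2) = (−1)·3·(−7)·2 = 42 ≡ 3, so v_2 = 3^{−1} = 9 (mod 13).
  i = 3 (α = 1): (1−5)(1−4)(1−11)(1−2) = (−4)·(−3)·(−10)·(−1) = 120 ≡ 3, so v_3 = 3^{−1} = 9 (mod 13).
  i = 4 (α = 11): (11−5)(11−4)(11−1)(11−2) = 6·7·10·9 = 3780 ≡ 10, so v_4 = 10^{−1} = 4 (mod 13).
  i = 5 (α = 2): (2−5)(2−4)(2−1)(2−11) = (−3)·(−2)·1·(−9) = −54 ≡ 11, so v_5 = 11^{−1} = 6 (mod 13).
  v = [11, 9, 9, 4, 6].
Step 2: syndromes of r = [4, 2, 9, 3, 4] (all sums mod 13).
  S_0 = Σ v_i r_i = 11·4 + 9·2 + 9·9 + 4·3 + 6·4 = 179 ≡ 10.
  S_1 = Σ v_i α_i r_i = 11·5·4 + 9·4·2 + 9·1·9 + 4·11·3 + 6·2·4 = 553 ≡ 7.
  α_i^2 mod 13 = [12, 3, 1, 4, 4].
  S_2 = Σ v_i α_i^2 r_i = 11·12·4 + 9·3·2 + 9·1·9 + 4·4·3 + 6·4·4 = 807 ≡ 1.
  S = (10, 7, 1) ≠ 0, so r is not a codeword (an error is present).
Step 3: locate the error. For a single error e at position i, S_ℓ = v_i·e·α_i^ℓ, so α_err = S_1/S_0.
  S_0^{−1} = 10^{−1} = 4 (mod 13), so α_err = 7·4 = 28 ≡ 2 = α_5. Error position i = 5.
  Consistency check: S_2/S_1 = 1·2 = 2 ≡ 2 = α_err ✓ (single-error assumption holds).
Step 4: error magnitude e = S_0/v_5 = S_0·∏_{j≠5}(α_5 − α_j) = 10·11 = 110 ≡ 6 (mod 13).
Step 5: correct position 5: c_5 = r_5 − e = 4 − 6 ≡ 11 (mod 13). Hence c = [4, 2, 9, 3, 11].
  Check: interpolating c through the α_i gives m(x) = 7 + 2·x (degree < 2) with m(α_i) = c_i for every i, so c is indeed a codeword.


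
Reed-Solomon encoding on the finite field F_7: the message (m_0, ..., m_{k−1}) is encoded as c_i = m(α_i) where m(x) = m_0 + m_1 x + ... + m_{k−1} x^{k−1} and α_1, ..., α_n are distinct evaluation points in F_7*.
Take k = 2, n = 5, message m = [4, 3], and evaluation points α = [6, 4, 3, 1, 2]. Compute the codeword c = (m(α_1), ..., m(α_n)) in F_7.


c = [1, 2, 6, 0, 3]

Message polynomial: m(x) = 4 + 3·x (mod 7).
For each evaluation point α_i, compute m(α_i) mod 7:
  α_1 = 6: Horner steps 3 → 1, so m(6) = 1.
  α_2 = 4: Horner steps 3 → 2, so m(4) = 2.
  α_3 = 3: Horner steps 3 → 6, so m(3) = 6.
  α_4 = 1: Horner steps 3 → 0, so m(1) = 0.
  α_5 = 2: Horner steps 3 → 3, so m(2) = 3.
Codeword c = [1, 2, 6, 0, 3] ∈ F_7^5.


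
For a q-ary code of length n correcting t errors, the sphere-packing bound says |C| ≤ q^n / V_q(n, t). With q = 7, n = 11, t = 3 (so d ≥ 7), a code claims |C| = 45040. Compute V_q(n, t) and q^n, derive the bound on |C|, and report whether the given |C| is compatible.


V_q(n, t) = 37687, q^n = 1977326743, Hamming bound = 52467, |C| = 45040 ≤ bound (satisfied).

Step 1: Compute V_q(n, t) = Σ_{j=0}^3 C(n, j) (q−1)^j.
  j = 0: C(11,0)·(6)^0 = 1·1 = 1.
  j = 1: C(11,1)·(6)^1 = 11·6 = 66.
  j = 2: C(11,2)·(6)^2 = 55·36 = 1980.
  j = 3: C(11,3)·(6)^3 = 165·216 = 35640.
  V_q(n, t) = 1 + 66 + 1980 + 35640 = 37687.
Step 2: q^n = 7^11 = 1977326743.
Step 3: Hamming bound ⌊q^n / V_q(n,t)⌋ = ⌊1977326743/37687⌋ = 52467.
Step 4: Compare |C| = 45040 to 52467: satisfied.
The claimed |C| lies below the Hamming bound.


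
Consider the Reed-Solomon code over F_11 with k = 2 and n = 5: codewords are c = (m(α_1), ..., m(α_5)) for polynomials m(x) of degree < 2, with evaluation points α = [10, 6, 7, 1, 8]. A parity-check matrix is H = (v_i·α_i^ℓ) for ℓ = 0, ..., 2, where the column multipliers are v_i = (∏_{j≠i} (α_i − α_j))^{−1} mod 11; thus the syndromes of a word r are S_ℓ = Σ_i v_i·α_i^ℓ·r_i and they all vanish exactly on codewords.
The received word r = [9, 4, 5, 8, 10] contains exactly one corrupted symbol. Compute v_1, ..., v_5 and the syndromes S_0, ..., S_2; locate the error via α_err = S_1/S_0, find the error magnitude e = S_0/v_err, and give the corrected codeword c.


S = (1, 6, 3), error at position 2, error magnitude e = 4, c = [9, 0, 5, 8, 10].

Step 1: column multipliers v_i = (∏_{j≠i}(α_i − α_j))^{−1} mod 11.
  i = 1 (α = 10): (10−6)(10−7)(10−1)(10−8) = 4·3·9·2 = 216 ≡ 7, so v_1 = 7^{−1} = 8 (mod 11).
  i = 2 (α = 6): (6−10)(6−7)(6−1)(6−8) = (−4)·(−1)·5·(−2) = −40 ≡ 4, so v_2 = 4^{−1} = 3 (mod 11).
  i = 3 (α = 7): (7−10)(7−6)(7−1)(7−8) = (−3)·1·6·(−1) = 18 ≡ 7, so v_3 = 7^{−1} = 8 (mod 11).
  i = 4 (α = 1): (1−10)(1−6)(1−7)(1−8) = (−9)·(−5)·(−6)·(−7) = 1890 ≡ 9, so v_4 = 9^{−1} = 5 (mod 11).
  i = 5 (α = 8): (8−10)(8−6)(8−7)(8−1) = (−2)·2·1·7 = −28 ≡ 5, so v_5 = 5^{−1} = 9 (mod 11).
  v = [8, 3, 8, 5, 9].
Step 2: syndromes of r = [9, 4, 5, 8, 10] (all sums mod 11).
  S_0 = Σ v_i r_i = 8·9 + 3·4 + 8·5 + 5·8 + 9·10 = 254 ≡ 1.
  S_1 = Σ v_i α_i r_i = 8·10·9 + 3·6·4 + 8·7·5 + 5·1·8 + 9·8·10 = 1832 ≡ 6.
  α_i^2 mod 11 = [1, 3, 5, 1, 9].
  S_2 = Σ v_i α_i^2 r_i = 8·1·9 + 3·3·4 + 8·5·5 + 5·1·8 + 9·9·10 = 1158 ≡ 3.
  S = (1, 6, 3) ≠ 0, so r is not a codeword (an error is present).
Step 3: locate the error. For a single error e at position i, S_ℓ = v_i·e·α_i^ℓ, so α_err = S_1/S_0.
  S_0^{−1} = 1^{−1} = 1 (mod 11), so α_err = 6·1 = 6 ≡ 6 = α_2. Error position i = 2.
  Consistency check: S_2/S_1 = 3·2 = 6 ≡ 6 = α_err ✓ (single-error assumption holds).
Step 4: error magnitude e = S_0/v_2 = S_0·∏_{j≠2}(α_2 − α_j) = 1·4 = 4 ≡ 4 (mod 11).
Step 5: correct position 2: c_2 = r_2 − e = 4 − 4 ≡ 0 (mod 11). Hence c = [9, 0, 5, 8, 10].
  Check: interpolating c through the α_i gives m(x) = 3 + 5·x (degree < 2) with m(α_i) = c_i for every i, so c is indeed a codeword.


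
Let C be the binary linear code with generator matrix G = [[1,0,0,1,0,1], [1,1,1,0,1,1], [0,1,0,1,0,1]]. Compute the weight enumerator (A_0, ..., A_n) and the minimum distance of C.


Weight distribution: A_0 = 1, A_2 = 1, A_3 = 3, A_4 = 2, A_5 = 1. Minimum distance d = 2.

Enumerate all 2^3 = 8 messages m ∈ F_2^3.
For each, compute codeword c = mG in F_2^6, then tally its weight.
  m = 000 → c = 000000, weight = 0.
  m = 100 → c = 100101, weight = 3.
  m = 010 → c = 111011, weight = 5.
  m = 110 → c = 011110, weight = 4.
  m = 001 → c = 010101, weight = 3.
  m = 101 → c = 110000, weight = 2.
  m = 011 → c = 101110, weight = 4.
  m = 111 → c = 001011, weight = 3.
Tally weights:
  weight 0: 1 codewords.
  weight 2: 1 codewords.
  weight 3: 3 codewords.
  weight 4: 2 codewords.
  weight 5: 1 codewords.
Minimum distance d = smallest w > 0 with A_w > 0 = 2.
Sanity: Σ A_w = 8 = 2^3 = 8 ✓.


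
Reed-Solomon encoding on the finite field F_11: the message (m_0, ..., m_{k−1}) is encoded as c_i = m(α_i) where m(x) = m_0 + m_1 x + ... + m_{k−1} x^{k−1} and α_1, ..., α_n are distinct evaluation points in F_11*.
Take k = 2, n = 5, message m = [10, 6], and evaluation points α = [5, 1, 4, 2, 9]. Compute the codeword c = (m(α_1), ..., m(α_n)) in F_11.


c = [7, 5, 1, 0, 9]

Message polynomial: m(x) = 10 + 6·x (mod 11).
For each evaluation point α_i, compute m(α_i) mod 11:
  α_1 = 5: Horner steps 6 → 7, so m(5) = 7.
  α_2 = 1: Horner steps 6 → 5, so m(1) = 5.
  α_3 = 4: Horner steps 6 → 1, so m(4) = 1.
  α_4 = 2: Horner steps 6 → 0, so m(2) = 0.
  α_5 = 9: Horner steps 6 → 9, so m(9) = 9.
Codeword c = [7, 5, 1, 0, 9] ∈ F_11^5.


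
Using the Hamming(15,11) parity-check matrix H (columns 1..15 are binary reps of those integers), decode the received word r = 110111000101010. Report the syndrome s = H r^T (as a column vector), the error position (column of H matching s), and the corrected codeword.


s = (1, 1, 0, 0)^T, error position = 12, corrected codeword c = 110111000100010

Compute s = H r^T mod 2 one row at a time:
  s_1 = 0 + 0 + 1 + 0 + 1 + 0 + 1 + 0 = 3 ≡ 1 (mod 2).
  s_2 = 1 + 1 + 1 + 0 + 1 + 0 + 1 + 0 = 5 ≡ 1 (mod 2).
  s_3 = 1 + 0 + 1 + 0 + 1 + 0 + 1 + 0 = 4 ≡ 0 (mod 2).
  s_4 = 1 + 0 + 1 + 0 + 0 + 0 + 0 + 0 = 2 ≡ 0 (mod 2).
s = (1, 1, 0, 0)^T — this equals column 12 of H (binary 1100), so error is at position 12.
Correct: flip bit 12 of r = 110111000101010 to get c = 110111000100010.


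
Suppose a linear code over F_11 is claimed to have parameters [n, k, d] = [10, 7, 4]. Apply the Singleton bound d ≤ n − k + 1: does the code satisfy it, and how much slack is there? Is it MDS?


Singleton RHS = n − k + 1 = 4, slack = 0, bound satisfied, MDS.

Singleton bound: d ≤ n − k + 1.
Here n = 10, k = 7, so n − k + 1 = 4.
Given d = 4, check d ≤ 4: YES.
Slack = (n − k + 1) − d = 0.
The code is MDS (slack = 0).
Description: the claimed parameters are [10, 7, 4]_11; such a code would be MDS (meets Singleton bound).
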